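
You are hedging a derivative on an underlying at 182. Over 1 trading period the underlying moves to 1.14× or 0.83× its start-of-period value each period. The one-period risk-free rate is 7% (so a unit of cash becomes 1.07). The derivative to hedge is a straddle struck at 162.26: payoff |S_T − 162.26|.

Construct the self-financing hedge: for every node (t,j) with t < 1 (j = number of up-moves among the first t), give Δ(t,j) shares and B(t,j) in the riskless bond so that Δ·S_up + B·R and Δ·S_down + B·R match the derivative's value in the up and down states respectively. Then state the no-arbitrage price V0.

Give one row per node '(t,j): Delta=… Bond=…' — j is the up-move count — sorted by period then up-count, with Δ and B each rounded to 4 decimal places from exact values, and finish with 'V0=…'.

(0,0): Delta=0.6030 Bond=-74.6596
V0=35.0823

Risk-neutral probability p* = (R−d)/(u−d) = (1.07−0.83)/(1.14−0.83) = 0.7742.
Terminal values V(1,·): V(1,0)=11.2000, V(1,1)=45.2200
  t=0,j=0: stock 182.0000 → up 207.4800 (V=45.2200), down 151.0600 (V=11.2000). Price 35.0823; hedge Δ=0.6030, bond B=-74.6596.
Root portfolio cost Δ·182+B reproduces V0=35.0823.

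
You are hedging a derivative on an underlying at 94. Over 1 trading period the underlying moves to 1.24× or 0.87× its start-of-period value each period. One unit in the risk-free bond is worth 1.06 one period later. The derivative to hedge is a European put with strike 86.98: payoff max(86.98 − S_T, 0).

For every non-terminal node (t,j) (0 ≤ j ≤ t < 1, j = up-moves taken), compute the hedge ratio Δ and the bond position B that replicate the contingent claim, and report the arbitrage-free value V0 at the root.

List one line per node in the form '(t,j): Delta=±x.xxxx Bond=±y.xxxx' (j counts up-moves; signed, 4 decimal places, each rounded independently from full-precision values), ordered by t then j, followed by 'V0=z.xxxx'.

(0,0): Delta=-0.1495 Bond=16.4406
V0=2.3865

Since d<R<u, set p* = (R−d)/(u−d) = 0.5135; price each node as the discounted p*-expectation of its children.
Terminal payoffs: V(1,0)=5.2000, V(1,1)=0.0000
Node (0,0) S=94.0000: V=(p*·0.0000+(1−p*)·5.2000)/1.06=2.3865; Δ=(0.0000−5.2000)/(116.5600−81.7800)=-0.1495; B=V−Δ·S=16.4406
Root portfolio cost Δ·94+B reproduces V0=2.3865.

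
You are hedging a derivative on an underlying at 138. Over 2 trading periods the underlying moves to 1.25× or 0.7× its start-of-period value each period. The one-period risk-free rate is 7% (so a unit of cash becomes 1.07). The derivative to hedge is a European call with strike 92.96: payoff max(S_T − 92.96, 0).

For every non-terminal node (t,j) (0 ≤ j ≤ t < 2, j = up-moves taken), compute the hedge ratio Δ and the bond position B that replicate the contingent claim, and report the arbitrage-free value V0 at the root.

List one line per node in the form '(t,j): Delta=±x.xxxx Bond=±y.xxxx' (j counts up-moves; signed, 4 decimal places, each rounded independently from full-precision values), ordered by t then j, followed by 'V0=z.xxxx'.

(0,0): Delta=0.8979 Bond=-64.7323
(1,0): Delta=0.5231 Bond=-33.0552
(1,1): Delta=1.0000 Bond=-86.8785
V0=59.1757

Under the risk-neutral measure, an up-move has probability p* = (R−d)/(u−d) = 0.6727 and values discount at R = 1.07.
At expiry t=2: V(2,0)=0.0000, V(2,1)=27.7900, V(2,2)=122.6650
(1,0): S=96.6000. Δ = (V_up−V_dn)/(S_up−S_dn) = (27.7900−0.0000)/(120.7500−67.6200) = 0.5231. V = [p*·27.7900 + (1−p*)·0.0000]/1.07 = 17.4720. B = V − Δ·S = -33.0552.
(1,1): S=172.5000. Δ = (V_up−V_dn)/(S_up−S_dn) = (122.6650−27.7900)/(215.6250−120.7500) = 1.0000. V = [p*·122.6650 + (1−p*)·27.7900]/1.07 = 85.6215. B = V − Δ·S = -86.8785.
(0,0): S=138.0000. Δ = (V_up−V_dn)/(S_up−S_dn) = (85.6215−17.4720)/(172.5000−96.6000) = 0.8979. V = [p*·85.6215 + (1−p*)·17.4720]/1.07 = 59.1757. B = V − Δ·S = -64.7323.
The time-0 hedge costs 59.1757, which is the no-arbitrage price.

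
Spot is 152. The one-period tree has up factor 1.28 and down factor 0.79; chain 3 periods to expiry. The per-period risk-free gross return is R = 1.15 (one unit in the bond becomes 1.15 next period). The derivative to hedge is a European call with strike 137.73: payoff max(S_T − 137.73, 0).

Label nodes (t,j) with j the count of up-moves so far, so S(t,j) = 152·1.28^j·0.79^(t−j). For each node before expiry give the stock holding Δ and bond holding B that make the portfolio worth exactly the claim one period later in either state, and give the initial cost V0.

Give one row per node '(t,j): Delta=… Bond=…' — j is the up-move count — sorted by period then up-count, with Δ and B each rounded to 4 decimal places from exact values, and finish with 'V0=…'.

Under the risk-neutral measure, an up-move has probability p* = (R−d)/(u−d) = 0.7347 and values discount at R = 1.15.
Payoff layer (t=3): V(3,0)=0.0000, V(3,1)=0.0000, V(3,2)=59.0091, V(3,3)=181.0371
Node (2,0) S=94.8632: V=(p*·0.0000+(1−p*)·0.0000)/1.15=0.0000; Δ=(0.0000−0.0000)/(121.4249−74.9419)=0.0000; B=V−Δ·S=0.0000
Node (2,1) S=153.7024: V=(p*·59.0091+(1−p*)·0.0000)/1.15=37.6988; Δ=(59.0091−0.0000)/(196.7391−121.4249)=0.7835; B=V−Δ·S=-82.7279
Node (2,2) S=249.0368: V=(p*·181.0371+(1−p*)·59.0091)/1.15=129.2716; Δ=(181.0371−59.0091)/(318.7671−196.7391)=1.0000; B=V−Δ·S=-119.7652
Node (1,0) S=120.0800: V=(p*·37.6988+(1−p*)·0.0000)/1.15=24.0844; Δ=(37.6988−0.0000)/(153.7024−94.8632)=0.6407; B=V−Δ·S=-52.8519
Node (1,1) S=194.5600: V=(p*·129.2716+(1−p*)·37.6988)/1.15=91.2841; Δ=(129.2716−37.6988)/(249.0368−153.7024)=0.9605; B=V−Δ·S=-95.5991
Node (0,0) S=152.0000: V=(p*·91.2841+(1−p*)·24.0844)/1.15=63.8745; Δ=(91.2841−24.0844)/(194.5600−120.0800)=0.9023; B=V−Δ·S=-73.2678
Self-financing check: at every node Δ·S+B equals the discounted successor values.

(0,0): Delta=0.9023 Bond=-73.2678
(1,0): Delta=0.6407 Bond=-52.8519
(1,1): Delta=0.9605 Bond=-95.5991
(2,0): Delta=0.0000 Bond=0.0000
(2,1): Delta=0.7835 Bond=-82.7279
(2,2): Delta=1.0000 Bond=-119.7652
V0=63.8745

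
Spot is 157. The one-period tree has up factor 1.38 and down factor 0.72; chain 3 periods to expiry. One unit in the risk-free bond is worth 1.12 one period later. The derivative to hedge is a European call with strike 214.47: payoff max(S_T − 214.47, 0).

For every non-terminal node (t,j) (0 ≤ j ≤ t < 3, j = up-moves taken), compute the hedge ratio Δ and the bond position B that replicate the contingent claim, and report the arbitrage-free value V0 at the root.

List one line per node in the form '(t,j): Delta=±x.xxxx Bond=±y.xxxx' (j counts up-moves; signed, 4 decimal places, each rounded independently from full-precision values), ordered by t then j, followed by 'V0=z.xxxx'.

No-arbitrage ⇒ martingale measure with p* = (R−d)/(u−d) = 0.6061.
Payoff layer (t=3): V(3,0)=0.0000, V(3,1)=0.0000, V(3,2)=0.8034, V(3,3)=198.1373
(2,0): S=81.3888. Δ = (V_up−V_dn)/(S_up−S_dn) = (0.0000−0.0000)/(112.3165−58.5999) = 0.0000. V = [p*·0.0000 + (1−p*)·0.0000]/1.12 = 0.0000. B = V − Δ·S = 0.0000.
(2,1): S=155.9952. Δ = (V_up−V_dn)/(S_up−S_dn) = (0.8034−0.0000)/(215.2734−112.3165) = 0.0078. V = [p*·0.8034 + (1−p*)·0.0000]/1.12 = 0.4347. B = V − Δ·S = -0.7825.
(2,2): S=298.9908. Δ = (V_up−V_dn)/(S_up−S_dn) = (198.1373−0.8034)/(412.6073−215.2734) = 1.0000. V = [p*·198.1373 + (1−p*)·0.8034]/1.12 = 107.4997. B = V − Δ·S = -191.4911.
(1,0): S=113.0400. Δ = (V_up−V_dn)/(S_up−S_dn) = (0.4347−0.0000)/(155.9952−81.3888) = 0.0058. V = [p*·0.4347 + (1−p*)·0.0000]/1.12 = 0.2352. B = V − Δ·S = -0.4234.
(1,1): S=216.6600. Δ = (V_up−V_dn)/(S_up−S_dn) = (107.4997−0.4347)/(298.9908−155.9952) = 0.7487. V = [p*·107.4997 + (1−p*)·0.4347]/1.12 = 58.3238. B = V − Δ·S = -103.8959.
(0,0): S=157.0000. Δ = (V_up−V_dn)/(S_up−S_dn) = (58.3238−0.2352)/(216.6600−113.0400) = 0.5606. V = [p*·58.3238 + (1−p*)·0.2352]/1.12 = 31.6432. B = V − Δ·S = -56.3697.
Check: Δ(0,0)·S0 + B(0,0) = 31.6432 = V0.

(0,0): Delta=0.5606 Bond=-56.3697
(1,0): Delta=0.0058 Bond=-0.4234
(1,1): Delta=0.7487 Bond=-103.8959
(2,0): Delta=0.0000 Bond=0.0000
(2,1): Delta=0.0078 Bond=-0.7825
(2,2): Delta=1.0000 Bond=-191.4911
V0=31.6432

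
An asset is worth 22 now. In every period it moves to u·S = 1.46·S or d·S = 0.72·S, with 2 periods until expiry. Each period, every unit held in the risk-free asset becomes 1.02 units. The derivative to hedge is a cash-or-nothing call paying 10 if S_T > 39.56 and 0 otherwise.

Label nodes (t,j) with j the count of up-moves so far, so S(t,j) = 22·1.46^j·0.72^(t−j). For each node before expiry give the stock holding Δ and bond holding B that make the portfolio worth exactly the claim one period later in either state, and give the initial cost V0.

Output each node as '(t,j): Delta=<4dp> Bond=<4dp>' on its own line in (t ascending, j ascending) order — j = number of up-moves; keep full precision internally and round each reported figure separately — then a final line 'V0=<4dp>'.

(0,0): Delta=0.2441 Bond=-3.7913
(1,0): Delta=0.0000 Bond=0.0000
(1,1): Delta=0.4207 Bond=-9.5390
V0=1.5797

Since d<R<u, set p* = (R−d)/(u−d) = 0.4054; price each node as the discounted p*-expectation of its children.
Terminal payoffs: V(2,0)=0.0000, V(2,1)=0.0000, V(2,2)=10.0000
  t=1,j=0: stock 15.8400 → up 23.1264 (V=0.0000), down 11.4048 (V=0.0000). Price 0.0000; hedge Δ=0.0000, bond B=0.0000.
  t=1,j=1: stock 32.1200 → up 46.8952 (V=10.0000), down 23.1264 (V=0.0000). Price 3.9746; hedge Δ=0.4207, bond B=-9.5390.
  t=0,j=0: stock 22.0000 → up 32.1200 (V=3.9746), down 15.8400 (V=0.0000). Price 1.5797; hedge Δ=0.2441, bond B=-3.7913.
Self-financing check: at every node Δ·S+B equals the discounted successor values.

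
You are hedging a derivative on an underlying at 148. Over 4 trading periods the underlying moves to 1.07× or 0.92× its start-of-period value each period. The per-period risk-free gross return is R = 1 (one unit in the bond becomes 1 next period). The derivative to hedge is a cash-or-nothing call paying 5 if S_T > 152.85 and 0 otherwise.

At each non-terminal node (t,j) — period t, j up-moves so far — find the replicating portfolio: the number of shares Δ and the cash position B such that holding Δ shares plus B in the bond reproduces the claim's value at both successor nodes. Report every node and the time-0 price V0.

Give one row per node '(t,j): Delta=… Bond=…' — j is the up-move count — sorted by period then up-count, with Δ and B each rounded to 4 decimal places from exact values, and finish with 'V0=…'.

Since d<R<u, set p* = (R−d)/(u−d) = 0.5333; price each node as the discounted p*-expectation of its children.
Payoff layer (t=4): V(4,0)=0.0000, V(4,1)=0.0000, V(4,2)=0.0000, V(4,3)=5.0000, V(4,4)=5.0000
(3,0): S=115.2458. Δ = (V_up−V_dn)/(S_up−S_dn) = (0.0000−0.0000)/(123.3130−106.0262) = 0.0000. V = [p*·0.0000 + (1−p*)·0.0000]/1 = 0.0000. B = V − Δ·S = 0.0000.
(3,1): S=134.0359. Δ = (V_up−V_dn)/(S_up−S_dn) = (0.0000−0.0000)/(143.4184−123.3130) = 0.0000. V = [p*·0.0000 + (1−p*)·0.0000]/1 = 0.0000. B = V − Δ·S = 0.0000.
(3,2): S=155.8896. Δ = (V_up−V_dn)/(S_up−S_dn) = (5.0000−0.0000)/(166.8019−143.4184) = 0.2138. V = [p*·5.0000 + (1−p*)·0.0000]/1 = 2.6667. B = V − Δ·S = -30.6667.
(3,3): S=181.3064. Δ = (V_up−V_dn)/(S_up−S_dn) = (5.0000−5.0000)/(193.9978−166.8019) = 0.0000. V = [p*·5.0000 + (1−p*)·5.0000]/1 = 5.0000. B = V − Δ·S = 5.0000.
(2,0): S=125.2672. Δ = (V_up−V_dn)/(S_up−S_dn) = (0.0000−0.0000)/(134.0359−115.2458) = 0.0000. V = [p*·0.0000 + (1−p*)·0.0000]/1 = 0.0000. B = V − Δ·S = 0.0000.
(2,1): S=145.6912. Δ = (V_up−V_dn)/(S_up−S_dn) = (2.6667−0.0000)/(155.8896−134.0359) = 0.1220. V = [p*·2.6667 + (1−p*)·0.0000]/1 = 1.4222. B = V − Δ·S = -16.3556.
(2,2): S=169.4452. Δ = (V_up−V_dn)/(S_up−S_dn) = (5.0000−2.6667)/(181.3064−155.8896) = 0.0918. V = [p*·5.0000 + (1−p*)·2.6667]/1 = 3.9111. B = V − Δ·S = -11.6444.
(1,0): S=136.1600. Δ = (V_up−V_dn)/(S_up−S_dn) = (1.4222−0.0000)/(145.6912−125.2672) = 0.0696. V = [p*·1.4222 + (1−p*)·0.0000]/1 = 0.7585. B = V − Δ·S = -8.7230.
(1,1): S=158.3600. Δ = (V_up−V_dn)/(S_up−S_dn) = (3.9111−1.4222)/(169.4452−145.6912) = 0.1048. V = [p*·3.9111 + (1−p*)·1.4222]/1 = 2.7496. B = V − Δ·S = -13.8430.
(0,0): S=148.0000. Δ = (V_up−V_dn)/(S_up−S_dn) = (2.7496−0.7585)/(158.3600−136.1600) = 0.0897. V = [p*·2.7496 + (1−p*)·0.7585]/1 = 1.8204. B = V − Δ·S = -11.4536.
Check: Δ(0,0)·S0 + B(0,0) = 1.8204 = V0.

(0,0): Delta=0.0897 Bond=-11.4536
(1,0): Delta=0.0696 Bond=-8.7230
(1,1): Delta=0.1048 Bond=-13.8430
(2,0): Delta=0.0000 Bond=0.0000
(2,1): Delta=0.1220 Bond=-16.3556
(2,2): Delta=0.0918 Bond=-11.6444
(3,0): Delta=0.0000 Bond=0.0000
(3,1): Delta=0.0000 Bond=0.0000
(3,2): Delta=0.2138 Bond=-30.6667
(3,3): Delta=0.0000 Bond=5.0000
V0=1.8204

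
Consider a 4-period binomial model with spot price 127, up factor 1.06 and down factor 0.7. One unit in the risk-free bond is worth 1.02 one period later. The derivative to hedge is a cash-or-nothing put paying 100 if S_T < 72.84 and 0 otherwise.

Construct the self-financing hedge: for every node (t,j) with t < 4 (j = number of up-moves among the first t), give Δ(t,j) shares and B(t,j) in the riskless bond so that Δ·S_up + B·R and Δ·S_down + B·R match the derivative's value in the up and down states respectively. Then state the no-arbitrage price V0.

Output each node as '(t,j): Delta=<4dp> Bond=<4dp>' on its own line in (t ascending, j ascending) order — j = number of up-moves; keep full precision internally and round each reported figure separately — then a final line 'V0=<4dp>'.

(0,0): Delta=-0.5428 Bond=74.8116
(1,0): Delta=-2.3730 Bond=239.0060
(1,1): Delta=-0.3918 Bond=55.9706
(2,0): Delta=0.0000 Bond=96.1169
(2,1): Delta=-2.5688 Bond=262.2448
(2,2): Delta=-0.2121 Bond=31.4456
(3,0): Delta=0.0000 Bond=98.0392
(3,1): Delta=0.0000 Bond=98.0392
(3,2): Delta=-2.7809 Bond=288.6710
(3,3): Delta=0.0000 Bond=0.0000
V0=5.8717

No-arbitrage ⇒ martingale measure with p* = (R−d)/(u−d) = 0.8889.
At expiry t=4: V(4,0)=100.0000, V(4,1)=100.0000, V(4,2)=100.0000, V(4,3)=0.0000, V(4,4)=0.0000
(3,0): S=43.5610. Δ = (V_up−V_dn)/(S_up−S_dn) = (100.0000−100.0000)/(46.1747−30.4927) = 0.0000. V = [p*·100.0000 + (1−p*)·100.0000]/1.02 = 98.0392. B = V − Δ·S = 98.0392.
(3,1): S=65.9638. Δ = (V_up−V_dn)/(S_up−S_dn) = (100.0000−100.0000)/(69.9216−46.1747) = 0.0000. V = [p*·100.0000 + (1−p*)·100.0000]/1.02 = 98.0392. B = V − Δ·S = 98.0392.
(3,2): S=99.8880. Δ = (V_up−V_dn)/(S_up−S_dn) = (0.0000−100.0000)/(105.8813−69.9216) = -2.7809. V = [p*·0.0000 + (1−p*)·100.0000]/1.02 = 10.8932. B = V − Δ·S = 288.6710.
(3,3): S=151.2590. Δ = (V_up−V_dn)/(S_up−S_dn) = (0.0000−0.0000)/(160.3346−105.8813) = 0.0000. V = [p*·0.0000 + (1−p*)·0.0000]/1.02 = 0.0000. B = V − Δ·S = 0.0000.
(2,0): S=62.2300. Δ = (V_up−V_dn)/(S_up−S_dn) = (98.0392−98.0392)/(65.9638−43.5610) = 0.0000. V = [p*·98.0392 + (1−p*)·98.0392]/1.02 = 96.1169. B = V − Δ·S = 96.1169.
(2,1): S=94.2340. Δ = (V_up−V_dn)/(S_up−S_dn) = (10.8932−98.0392)/(99.8880−65.9638) = -2.5688. V = [p*·10.8932 + (1−p*)·98.0392]/1.02 = 20.1727. B = V − Δ·S = 262.2448.
(2,2): S=142.6972. Δ = (V_up−V_dn)/(S_up−S_dn) = (0.0000−10.8932)/(151.2590−99.8880) = -0.2121. V = [p*·0.0000 + (1−p*)·10.8932]/1.02 = 1.1866. B = V − Δ·S = 31.4456.
(1,0): S=88.9000. Δ = (V_up−V_dn)/(S_up−S_dn) = (20.1727−96.1169)/(94.2340−62.2300) = -2.3730. V = [p*·20.1727 + (1−p*)·96.1169]/1.02 = 28.0499. B = V − Δ·S = 239.0060.
(1,1): S=134.6200. Δ = (V_up−V_dn)/(S_up−S_dn) = (1.1866−20.1727)/(142.6972−94.2340) = -0.3918. V = [p*·1.1866 + (1−p*)·20.1727]/1.02 = 3.2316. B = V − Δ·S = 55.9706.
(0,0): S=127.0000. Δ = (V_up−V_dn)/(S_up−S_dn) = (3.2316−28.0499)/(134.6200−88.9000) = -0.5428. V = [p*·3.2316 + (1−p*)·28.0499]/1.02 = 5.8717. B = V − Δ·S = 74.8116.
Check: Δ(0,0)·S0 + B(0,0) = 5.8717 = V0.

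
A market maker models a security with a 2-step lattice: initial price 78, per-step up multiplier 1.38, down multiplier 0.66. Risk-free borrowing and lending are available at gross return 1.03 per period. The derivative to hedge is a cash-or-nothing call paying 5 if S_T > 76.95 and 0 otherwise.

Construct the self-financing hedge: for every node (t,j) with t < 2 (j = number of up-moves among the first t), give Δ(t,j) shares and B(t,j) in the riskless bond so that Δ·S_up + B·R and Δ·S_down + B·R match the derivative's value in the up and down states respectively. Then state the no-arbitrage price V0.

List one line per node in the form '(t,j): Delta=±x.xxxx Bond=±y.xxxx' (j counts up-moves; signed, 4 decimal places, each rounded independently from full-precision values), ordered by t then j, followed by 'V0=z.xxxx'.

Since d<R<u, set p* = (R−d)/(u−d) = 0.5139; price each node as the discounted p*-expectation of its children.
Terminal values V(2,·): V(2,0)=0.0000, V(2,1)=0.0000, V(2,2)=5.0000
(1,0): S=51.4800. Δ = (V_up−V_dn)/(S_up−S_dn) = (0.0000−0.0000)/(71.0424−33.9768) = 0.0000. V = [p*·0.0000 + (1−p*)·0.0000]/1.03 = 0.0000. B = V − Δ·S = 0.0000.
(1,1): S=107.6400. Δ = (V_up−V_dn)/(S_up−S_dn) = (5.0000−0.0000)/(148.5432−71.0424) = 0.0645. V = [p*·5.0000 + (1−p*)·0.0000]/1.03 = 2.4946. B = V − Δ·S = -4.4498.
(0,0): S=78.0000. Δ = (V_up−V_dn)/(S_up−S_dn) = (2.4946−0.0000)/(107.6400−51.4800) = 0.0444. V = [p*·2.4946 + (1−p*)·0.0000]/1.03 = 1.2446. B = V − Δ·S = -2.2201.
Each (Δ,B) replicates both successor values, so the strategy is self-financing and V0 is arbitrage-free.

(0,0): Delta=0.0444 Bond=-2.2201
(1,0): Delta=0.0000 Bond=0.0000
(1,1): Delta=0.0645 Bond=-4.4498
V0=1.2446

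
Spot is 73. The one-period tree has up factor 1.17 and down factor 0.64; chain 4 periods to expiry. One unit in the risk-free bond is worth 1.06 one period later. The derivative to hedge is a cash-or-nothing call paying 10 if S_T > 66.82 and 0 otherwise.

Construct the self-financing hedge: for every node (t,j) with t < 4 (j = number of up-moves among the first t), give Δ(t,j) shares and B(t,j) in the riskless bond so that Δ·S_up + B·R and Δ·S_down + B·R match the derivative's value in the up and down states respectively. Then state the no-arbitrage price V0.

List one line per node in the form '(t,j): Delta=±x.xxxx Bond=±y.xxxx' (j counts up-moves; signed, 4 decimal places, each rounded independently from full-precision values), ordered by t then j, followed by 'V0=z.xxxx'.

(0,0): Delta=0.0849 Bond=0.2019
(1,0): Delta=0.2257 Bond=-6.3670
(1,1): Delta=0.0647 Bond=1.9376
(2,0): Delta=0.0000 Bond=0.0000
(2,1): Delta=0.2580 Bond=-8.5166
(2,2): Delta=0.0370 Bond=4.8223
(3,0): Delta=0.0000 Bond=0.0000
(3,1): Delta=0.0000 Bond=0.0000
(3,2): Delta=0.2950 Bond=-11.3920
(3,3): Delta=0.0000 Bond=9.4340
V0=6.3962

Under the risk-neutral measure, an up-move has probability p* = (R−d)/(u−d) = 0.7925 and values discount at R = 1.06.
Terminal payoffs: V(4,0)=0.0000, V(4,1)=0.0000, V(4,2)=0.0000, V(4,3)=10.0000, V(4,4)=10.0000
Node (3,0) S=19.1365: V=(p*·0.0000+(1−p*)·0.0000)/1.06=0.0000; Δ=(0.0000−0.0000)/(22.3897−12.2474)=0.0000; B=V−Δ·S=0.0000
Node (3,1) S=34.9839: V=(p*·0.0000+(1−p*)·0.0000)/1.06=0.0000; Δ=(0.0000−0.0000)/(40.9312−22.3897)=0.0000; B=V−Δ·S=0.0000
Node (3,2) S=63.9550: V=(p*·10.0000+(1−p*)·0.0000)/1.06=7.4760; Δ=(10.0000−0.0000)/(74.8274−40.9312)=0.2950; B=V−Δ·S=-11.3920
Node (3,3) S=116.9177: V=(p*·10.0000+(1−p*)·10.0000)/1.06=9.4340; Δ=(10.0000−10.0000)/(136.7938−74.8274)=0.0000; B=V−Δ·S=9.4340
Node (2,0) S=29.9008: V=(p*·0.0000+(1−p*)·0.0000)/1.06=0.0000; Δ=(0.0000−0.0000)/(34.9839−19.1365)=0.0000; B=V−Δ·S=0.0000
Node (2,1) S=54.6624: V=(p*·7.4760+(1−p*)·0.0000)/1.06=5.5890; Δ=(7.4760−0.0000)/(63.9550−34.9839)=0.2580; B=V−Δ·S=-8.5166
Node (2,2) S=99.9297: V=(p*·9.4340+(1−p*)·7.4760)/1.06=8.5166; Δ=(9.4340−7.4760)/(116.9177−63.9550)=0.0370; B=V−Δ·S=4.8223
Node (1,0) S=46.7200: V=(p*·5.5890+(1−p*)·0.0000)/1.06=4.1783; Δ=(5.5890−0.0000)/(54.6624−29.9008)=0.2257; B=V−Δ·S=-6.3670
Node (1,1) S=85.4100: V=(p*·8.5166+(1−p*)·5.5890)/1.06=7.4613; Δ=(8.5166−5.5890)/(99.9297−54.6624)=0.0647; B=V−Δ·S=1.9376
Node (0,0) S=73.0000: V=(p*·7.4613+(1−p*)·4.1783)/1.06=6.3962; Δ=(7.4613−4.1783)/(85.4100−46.7200)=0.0849; B=V−Δ·S=0.2019
Check: Δ(0,0)·S0 + B(0,0) = 6.3962 = V0.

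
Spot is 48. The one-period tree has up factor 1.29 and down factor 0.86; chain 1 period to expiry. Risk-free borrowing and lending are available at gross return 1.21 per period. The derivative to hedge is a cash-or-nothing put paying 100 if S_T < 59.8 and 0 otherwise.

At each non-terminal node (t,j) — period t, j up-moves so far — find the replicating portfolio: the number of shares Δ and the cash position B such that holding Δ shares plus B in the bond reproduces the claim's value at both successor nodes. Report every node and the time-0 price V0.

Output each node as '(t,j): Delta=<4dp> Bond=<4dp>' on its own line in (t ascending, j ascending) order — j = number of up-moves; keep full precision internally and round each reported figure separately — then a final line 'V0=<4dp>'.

Under the risk-neutral measure, an up-move has probability p* = (R−d)/(u−d) = 0.8140 and values discount at R = 1.21.
Terminal values V(1,·): V(1,0)=100.0000, V(1,1)=0.0000
Node (0,0) S=48.0000: V=(p*·0.0000+(1−p*)·100.0000)/1.21=15.3757; Δ=(0.0000−100.0000)/(61.9200−41.2800)=-4.8450; B=V−Δ·S=247.9339
Self-financing check: at every node Δ·S+B equals the discounted successor values.

(0,0): Delta=-4.8450 Bond=247.9339
V0=15.3757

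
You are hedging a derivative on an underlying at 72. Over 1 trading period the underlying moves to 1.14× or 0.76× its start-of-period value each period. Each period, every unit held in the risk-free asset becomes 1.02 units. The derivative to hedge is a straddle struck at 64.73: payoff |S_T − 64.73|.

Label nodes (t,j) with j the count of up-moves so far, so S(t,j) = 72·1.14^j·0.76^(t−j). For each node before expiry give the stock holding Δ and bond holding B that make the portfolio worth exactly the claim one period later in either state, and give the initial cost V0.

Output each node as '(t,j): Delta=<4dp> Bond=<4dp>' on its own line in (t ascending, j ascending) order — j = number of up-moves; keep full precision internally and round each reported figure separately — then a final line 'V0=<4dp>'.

Risk-neutral probability p* = (R−d)/(u−d) = (1.02−0.76)/(1.14−0.76) = 0.6842.
Payoff layer (t=1): V(1,0)=10.0100, V(1,1)=17.3500
  t=0,j=0: stock 72.0000 → up 82.0800 (V=17.3500), down 54.7200 (V=10.0100). Price 14.7374; hedge Δ=0.2683, bond B=-4.5784.
Root portfolio cost Δ·72+B reproduces V0=14.7374.

(0,0): Delta=0.2683 Bond=-4.5784
V0=14.7374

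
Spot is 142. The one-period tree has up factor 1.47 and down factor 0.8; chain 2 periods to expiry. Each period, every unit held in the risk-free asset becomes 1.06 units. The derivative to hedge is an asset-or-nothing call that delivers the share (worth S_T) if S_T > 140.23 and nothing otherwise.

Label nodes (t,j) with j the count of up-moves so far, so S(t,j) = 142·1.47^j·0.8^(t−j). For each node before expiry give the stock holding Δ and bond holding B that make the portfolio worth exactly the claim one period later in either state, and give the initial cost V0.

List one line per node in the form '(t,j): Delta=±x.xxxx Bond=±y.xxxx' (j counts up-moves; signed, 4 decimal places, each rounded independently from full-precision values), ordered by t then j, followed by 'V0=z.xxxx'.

The replicating-portfolio and risk-neutral prices coincide; use p* = (1.06−0.8)/(1.47−0.8) = 0.3881 for the latter.
At expiry t=2: V(2,0)=0.0000, V(2,1)=166.9920, V(2,2)=306.8478
Node (1,0) S=113.6000: V=(p*·166.9920+(1−p*)·0.0000)/1.06=61.1348; Δ=(166.9920−0.0000)/(166.9920−90.8800)=2.1940; B=V−Δ·S=-188.1070
Node (1,1) S=208.7400: V=(p*·306.8478+(1−p*)·166.9920)/1.06=208.7400; Δ=(306.8478−166.9920)/(306.8478−166.9920)=1.0000; B=V−Δ·S=0.0000
Node (0,0) S=142.0000: V=(p*·208.7400+(1−p*)·61.1348)/1.06=111.7117; Δ=(208.7400−61.1348)/(208.7400−113.6000)=1.5515; B=V−Δ·S=-108.5946
The time-0 hedge costs 111.7117, which is the no-arbitrage price.

(0,0): Delta=1.5515 Bond=-108.5946
(1,0): Delta=2.1940 Bond=-188.1070
(1,1): Delta=1.0000 Bond=0.0000
V0=111.7117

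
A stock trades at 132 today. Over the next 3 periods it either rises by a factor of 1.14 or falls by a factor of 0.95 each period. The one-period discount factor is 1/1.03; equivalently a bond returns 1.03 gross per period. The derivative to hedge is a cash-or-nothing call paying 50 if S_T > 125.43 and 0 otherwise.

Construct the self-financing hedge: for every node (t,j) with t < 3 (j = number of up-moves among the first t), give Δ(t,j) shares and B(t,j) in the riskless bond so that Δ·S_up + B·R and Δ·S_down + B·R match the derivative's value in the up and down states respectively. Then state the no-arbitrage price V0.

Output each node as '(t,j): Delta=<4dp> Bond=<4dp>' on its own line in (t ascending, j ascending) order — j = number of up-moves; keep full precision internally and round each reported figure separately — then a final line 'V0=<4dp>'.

Under the risk-neutral measure, an up-move has probability p* = (R−d)/(u−d) = 0.4211 and values discount at R = 1.03.
Terminal payoffs: V(3,0)=0.0000, V(3,1)=50.0000, V(3,2)=50.0000, V(3,3)=50.0000
(2,0): S=119.1300. Δ = (V_up−V_dn)/(S_up−S_dn) = (50.0000−0.0000)/(135.8082−113.1735) = 2.2090. V = [p*·50.0000 + (1−p*)·0.0000]/1.03 = 20.4394. B = V − Δ·S = -242.7184.
(2,1): S=142.9560. Δ = (V_up−V_dn)/(S_up−S_dn) = (50.0000−50.0000)/(162.9698−135.8082) = 0.0000. V = [p*·50.0000 + (1−p*)·50.0000]/1.03 = 48.5437. B = V − Δ·S = 48.5437.
(2,2): S=171.5472. Δ = (V_up−V_dn)/(S_up−S_dn) = (50.0000−50.0000)/(195.5638−162.9698) = 0.0000. V = [p*·50.0000 + (1−p*)·50.0000]/1.03 = 48.5437. B = V − Δ·S = 48.5437.
(1,0): S=125.4000. Δ = (V_up−V_dn)/(S_up−S_dn) = (48.5437−20.4394)/(142.9560−119.1300) = 1.1796. V = [p*·48.5437 + (1−p*)·20.4394]/1.03 = 31.3328. B = V − Δ·S = -116.5842.
(1,1): S=150.4800. Δ = (V_up−V_dn)/(S_up−S_dn) = (48.5437−48.5437)/(171.5472−142.9560) = 0.0000. V = [p*·48.5437 + (1−p*)·48.5437]/1.03 = 47.1298. B = V − Δ·S = 47.1298.
(0,0): S=132.0000. Δ = (V_up−V_dn)/(S_up−S_dn) = (47.1298−31.3328)/(150.4800−125.4000) = 0.6299. V = [p*·47.1298 + (1−p*)·31.3328]/1.03 = 36.8778. B = V − Δ·S = -46.2641.
Check: Δ(0,0)·S0 + B(0,0) = 36.8778 = V0.

(0,0): Delta=0.6299 Bond=-46.2641
(1,0): Delta=1.1796 Bond=-116.5842
(1,1): Delta=0.0000 Bond=47.1298
(2,0): Delta=2.2090 Bond=-242.7184
(2,1): Delta=0.0000 Bond=48.5437
(2,2): Delta=0.0000 Bond=48.5437
V0=36.8778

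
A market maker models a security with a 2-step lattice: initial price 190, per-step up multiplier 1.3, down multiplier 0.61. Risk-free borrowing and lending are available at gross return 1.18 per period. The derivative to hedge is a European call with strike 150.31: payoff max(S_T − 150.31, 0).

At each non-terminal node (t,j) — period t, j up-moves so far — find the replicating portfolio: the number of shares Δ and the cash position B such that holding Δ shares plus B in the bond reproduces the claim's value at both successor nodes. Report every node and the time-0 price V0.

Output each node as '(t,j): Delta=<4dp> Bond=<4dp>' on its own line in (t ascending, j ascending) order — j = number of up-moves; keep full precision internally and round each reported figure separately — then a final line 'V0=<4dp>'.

(0,0): Delta=0.9105 Bond=-89.2161
(1,0): Delta=0.0045 Bond=-0.2697
(1,1): Delta=1.0000 Bond=-127.3814
V0=83.7790

The replicating-portfolio and risk-neutral prices coincide; use p* = (1.18−0.61)/(1.3−0.61) = 0.8261 for the latter.
At expiry t=2: V(2,0)=0.0000, V(2,1)=0.3600, V(2,2)=170.7900
Node (1,0) S=115.9000: V=(p*·0.3600+(1−p*)·0.0000)/1.18=0.2520; Δ=(0.3600−0.0000)/(150.6700−70.6990)=0.0045; B=V−Δ·S=-0.2697
Node (1,1) S=247.0000: V=(p*·170.7900+(1−p*)·0.3600)/1.18=119.6186; Δ=(170.7900−0.3600)/(321.1000−150.6700)=1.0000; B=V−Δ·S=-127.3814
Node (0,0) S=190.0000: V=(p*·119.6186+(1−p*)·0.2520)/1.18=83.7790; Δ=(119.6186−0.2520)/(247.0000−115.9000)=0.9105; B=V−Δ·S=-89.2161
Each (Δ,B) replicates both successor values, so the strategy is self-financing and V0 is arbitrage-free.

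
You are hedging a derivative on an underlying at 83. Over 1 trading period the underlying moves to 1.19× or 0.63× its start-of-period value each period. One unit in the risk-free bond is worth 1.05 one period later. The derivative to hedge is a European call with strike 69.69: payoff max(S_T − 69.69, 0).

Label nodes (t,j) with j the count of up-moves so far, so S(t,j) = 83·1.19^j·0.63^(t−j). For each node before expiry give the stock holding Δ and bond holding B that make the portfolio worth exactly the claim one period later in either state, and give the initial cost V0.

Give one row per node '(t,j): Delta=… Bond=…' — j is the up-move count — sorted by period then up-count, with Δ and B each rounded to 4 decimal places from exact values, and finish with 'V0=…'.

(0,0): Delta=0.6256 Bond=-31.1571
V0=20.7714

No-arbitrage ⇒ martingale measure with p* = (R−d)/(u−d) = 0.7500.
At expiry t=1: V(1,0)=0.0000, V(1,1)=29.0800
  t=0,j=0: stock 83.0000 → up 98.7700 (V=29.0800), down 52.2900 (V=0.0000). Price 20.7714; hedge Δ=0.6256, bond B=-31.1571.
Self-financing check: at every node Δ·S+B equals the discounted successor values.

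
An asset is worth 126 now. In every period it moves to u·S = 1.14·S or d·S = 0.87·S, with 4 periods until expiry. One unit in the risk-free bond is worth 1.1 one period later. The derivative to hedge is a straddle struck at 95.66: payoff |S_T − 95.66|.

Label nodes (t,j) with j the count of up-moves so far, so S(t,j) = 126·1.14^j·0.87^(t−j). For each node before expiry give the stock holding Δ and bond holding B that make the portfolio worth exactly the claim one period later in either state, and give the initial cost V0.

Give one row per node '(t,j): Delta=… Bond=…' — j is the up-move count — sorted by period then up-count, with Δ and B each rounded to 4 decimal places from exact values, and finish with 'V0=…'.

(0,0): Delta=0.9941 Bond=-64.5652
(1,0): Delta=0.9574 Bond=-66.9983
(1,1): Delta=0.9990 Bond=-71.7214
(2,0): Delta=0.7011 Bond=-49.2566
(2,1): Delta=0.9914 Bond=-77.9489
(2,2): Delta=1.0000 Bond=-79.0579
(3,0): Delta=-1.0000 Bond=86.9636
(3,1): Delta=0.9269 Bond=-78.7293
(3,2): Delta=1.0000 Bond=-86.9636
(3,3): Delta=1.0000 Bond=-86.9636
V0=60.6946

No-arbitrage ⇒ martingale measure with p* = (R−d)/(u−d) = 0.8519.
At expiry t=4: V(4,0)=23.4749, V(4,1)=1.0726, V(4,2)=28.2821, V(4,3)=66.7469, V(4,4)=117.1490
  t=3,j=0: stock 82.9714 → up 94.5874 (V=1.0726), down 72.1851 (V=23.4749). Price 3.9923; hedge Δ=-1.0000, bond B=86.9636.
  t=3,j=1: stock 108.7211 → up 123.9421 (V=28.2821), down 94.5874 (V=1.0726). Price 22.0464; hedge Δ=0.9269, bond B=-78.7293.
  t=3,j=2: stock 142.4622 → up 162.4069 (V=66.7469), down 123.9421 (V=28.2821). Price 55.4985; hedge Δ=1.0000, bond B=-86.9636.
  t=3,j=3: stock 186.6745 → up 212.8090 (V=117.1490), down 162.4069 (V=66.7469). Price 99.7109; hedge Δ=1.0000, bond B=-86.9636.
  t=2,j=0: stock 95.3694 → up 108.7211 (V=22.0464), down 82.9714 (V=3.9923). Price 17.6107; hedge Δ=0.7011, bond B=-49.2566.
  t=2,j=1: stock 124.9668 → up 142.4622 (V=55.4985), down 108.7211 (V=22.0464). Price 45.9479; hedge Δ=0.9914, bond B=-77.9489.
  t=2,j=2: stock 163.7496 → up 186.6745 (V=99.7109), down 142.4622 (V=55.4985). Price 84.6917; hedge Δ=1.0000, bond B=-79.0579.
  t=1,j=0: stock 109.6200 → up 124.9668 (V=45.9479), down 95.3694 (V=17.6107). Price 37.9543; hedge Δ=0.9574, bond B=-66.9983.
  t=1,j=1: stock 143.6400 → up 163.7496 (V=84.6917), down 124.9668 (V=45.9479). Price 71.7745; hedge Δ=0.9990, bond B=-71.7214.
  t=0,j=0: stock 126.0000 → up 143.6400 (V=71.7745), down 109.6200 (V=37.9543). Price 60.6946; hedge Δ=0.9941, bond B=-64.5652.
Each (Δ,B) replicates both successor values, so the strategy is self-financing and V0 is arbitrage-free.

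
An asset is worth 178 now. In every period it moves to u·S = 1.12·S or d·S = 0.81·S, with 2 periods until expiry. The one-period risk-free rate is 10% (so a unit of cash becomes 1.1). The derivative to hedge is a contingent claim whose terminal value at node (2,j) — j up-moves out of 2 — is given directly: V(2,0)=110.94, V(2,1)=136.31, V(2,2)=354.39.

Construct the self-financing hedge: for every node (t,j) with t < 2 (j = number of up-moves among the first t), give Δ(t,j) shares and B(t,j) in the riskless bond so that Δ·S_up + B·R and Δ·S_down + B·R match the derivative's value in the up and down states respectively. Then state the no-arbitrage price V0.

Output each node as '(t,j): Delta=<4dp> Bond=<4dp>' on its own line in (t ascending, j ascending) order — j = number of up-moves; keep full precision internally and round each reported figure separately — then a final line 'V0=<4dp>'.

Risk-neutral probability p* = (R−d)/(u−d) = (1.1−0.81)/(1.12−0.81) = 0.9355.
Terminal values V(2,·): V(2,0)=110.9400, V(2,1)=136.3100, V(2,2)=354.3900
(1,0): S=144.1800. Δ = (V_up−V_dn)/(S_up−S_dn) = (136.3100−110.9400)/(161.4816−116.7858) = 0.5676. V = [p*·136.3100 + (1−p*)·110.9400]/1.1 = 122.4302. B = V − Δ·S = 40.5915.
(1,1): S=199.3600. Δ = (V_up−V_dn)/(S_up−S_dn) = (354.3900−136.3100)/(223.2832−161.4816) = 3.5287. V = [p*·354.3900 + (1−p*)·136.3100]/1.1 = 309.3821. B = V − Δ·S = -394.1018.
(0,0): S=178.0000. Δ = (V_up−V_dn)/(S_up−S_dn) = (309.3821−122.4302)/(199.3600−144.1800) = 3.3880. V = [p*·309.3821 + (1−p*)·122.4302]/1.1 = 270.2915. B = V − Δ·S = -332.7791.
Each (Δ,B) replicates both successor values, so the strategy is self-financing and V0 is arbitrage-free.

(0,0): Delta=3.3880 Bond=-332.7791
(1,0): Delta=0.5676 Bond=40.5915
(1,1): Delta=3.5287 Bond=-394.1018
V0=270.2915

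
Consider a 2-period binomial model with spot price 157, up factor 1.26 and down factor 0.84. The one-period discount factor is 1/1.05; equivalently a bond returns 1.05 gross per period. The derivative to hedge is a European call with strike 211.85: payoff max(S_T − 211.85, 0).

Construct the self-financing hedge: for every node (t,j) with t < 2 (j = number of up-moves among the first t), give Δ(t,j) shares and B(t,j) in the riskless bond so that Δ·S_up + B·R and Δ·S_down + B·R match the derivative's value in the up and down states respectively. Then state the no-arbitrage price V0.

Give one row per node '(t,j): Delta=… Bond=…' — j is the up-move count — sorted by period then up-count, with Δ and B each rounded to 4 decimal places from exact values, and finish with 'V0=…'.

No-arbitrage ⇒ martingale measure with p* = (R−d)/(u−d) = 0.5000.
Payoff layer (t=2): V(2,0)=0.0000, V(2,1)=0.0000, V(2,2)=37.4032
  t=1,j=0: stock 131.8800 → up 166.1688 (V=0.0000), down 110.7792 (V=0.0000). Price 0.0000; hedge Δ=0.0000, bond B=0.0000.
  t=1,j=1: stock 197.8200 → up 249.2532 (V=37.4032), down 166.1688 (V=0.0000). Price 17.8110; hedge Δ=0.4502, bond B=-71.2442.
  t=0,j=0: stock 157.0000 → up 197.8200 (V=17.8110), down 131.8800 (V=0.0000). Price 8.4815; hedge Δ=0.2701, bond B=-33.9258.
Self-financing check: at every node Δ·S+B equals the discounted successor values.

(0,0): Delta=0.2701 Bond=-33.9258
(1,0): Delta=0.0000 Bond=0.0000
(1,1): Delta=0.4502 Bond=-71.2442
V0=8.4815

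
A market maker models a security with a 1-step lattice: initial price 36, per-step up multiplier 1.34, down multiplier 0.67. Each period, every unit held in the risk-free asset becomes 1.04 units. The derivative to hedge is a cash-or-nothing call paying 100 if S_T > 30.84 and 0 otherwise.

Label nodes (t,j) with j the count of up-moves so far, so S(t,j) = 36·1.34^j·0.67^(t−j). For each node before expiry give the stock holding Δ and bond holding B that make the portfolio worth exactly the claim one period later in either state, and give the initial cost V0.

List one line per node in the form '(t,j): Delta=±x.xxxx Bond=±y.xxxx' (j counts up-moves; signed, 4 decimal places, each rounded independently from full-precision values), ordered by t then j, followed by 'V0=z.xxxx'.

(0,0): Delta=4.1459 Bond=-96.1538
V0=53.0999

Under the risk-neutral measure, an up-move has probability p* = (R−d)/(u−d) = 0.5522 and values discount at R = 1.04.
Payoff layer (t=1): V(1,0)=0.0000, V(1,1)=100.0000
Node (0,0) S=36.0000: V=(p*·100.0000+(1−p*)·0.0000)/1.04=53.0999; Δ=(100.0000−0.0000)/(48.2400−24.1200)=4.1459; B=V−Δ·S=-96.1538
Root portfolio cost Δ·36+B reproduces V0=53.0999.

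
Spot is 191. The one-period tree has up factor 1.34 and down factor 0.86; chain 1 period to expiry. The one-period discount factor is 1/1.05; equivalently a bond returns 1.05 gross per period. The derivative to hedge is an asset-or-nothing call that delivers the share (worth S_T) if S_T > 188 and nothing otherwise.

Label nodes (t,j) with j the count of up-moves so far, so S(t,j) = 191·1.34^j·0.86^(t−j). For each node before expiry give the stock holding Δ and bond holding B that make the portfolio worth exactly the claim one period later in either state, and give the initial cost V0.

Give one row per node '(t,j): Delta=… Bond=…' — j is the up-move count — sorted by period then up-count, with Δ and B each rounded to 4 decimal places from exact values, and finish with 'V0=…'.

(0,0): Delta=2.7917 Bond=-436.7230
V0=96.4853

Risk-neutral probability p* = (R−d)/(u−d) = (1.05−0.86)/(1.34−0.86) = 0.3958.
At expiry t=1: V(1,0)=0.0000, V(1,1)=255.9400
Node (0,0) S=191.0000: V=(p*·255.9400+(1−p*)·0.0000)/1.05=96.4853; Δ=(255.9400−0.0000)/(255.9400−164.2600)=2.7917; B=V−Δ·S=-436.7230
Each (Δ,B) replicates both successor values, so the strategy is self-financing and V0 is arbitrage-free.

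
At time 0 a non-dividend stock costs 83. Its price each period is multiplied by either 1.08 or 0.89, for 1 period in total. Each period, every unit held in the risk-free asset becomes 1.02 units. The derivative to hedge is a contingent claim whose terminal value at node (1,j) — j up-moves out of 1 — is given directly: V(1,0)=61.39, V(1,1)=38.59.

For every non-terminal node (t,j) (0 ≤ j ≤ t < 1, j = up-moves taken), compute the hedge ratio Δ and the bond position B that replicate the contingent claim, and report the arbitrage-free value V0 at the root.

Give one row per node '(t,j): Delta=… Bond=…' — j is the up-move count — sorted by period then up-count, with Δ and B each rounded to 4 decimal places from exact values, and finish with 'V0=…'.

(0,0): Delta=-1.4458 Bond=164.8922
V0=44.8922

No-arbitrage ⇒ martingale measure with p* = (R−d)/(u−d) = 0.6842.
Terminal payoffs: V(1,0)=61.3900, V(1,1)=38.5900
Node (0,0) S=83.0000: V=(p*·38.5900+(1−p*)·61.3900)/1.02=44.8922; Δ=(38.5900−61.3900)/(89.6400−73.8700)=-1.4458; B=V−Δ·S=164.8922
Root portfolio cost Δ·83+B reproduces V0=44.8922.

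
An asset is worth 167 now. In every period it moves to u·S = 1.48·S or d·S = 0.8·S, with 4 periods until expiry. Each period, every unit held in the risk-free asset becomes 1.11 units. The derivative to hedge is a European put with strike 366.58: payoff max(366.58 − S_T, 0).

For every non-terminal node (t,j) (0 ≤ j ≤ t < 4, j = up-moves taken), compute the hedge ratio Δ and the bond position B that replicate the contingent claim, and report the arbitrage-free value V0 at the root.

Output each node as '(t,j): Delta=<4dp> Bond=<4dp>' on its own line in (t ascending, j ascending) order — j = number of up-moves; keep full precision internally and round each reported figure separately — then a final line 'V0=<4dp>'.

Risk-neutral probability p* = (R−d)/(u−d) = (1.11−0.8)/(1.48−0.8) = 0.4559.
Payoff layer (t=4): V(4,0)=298.1768, V(4,1)=240.0341, V(4,2)=132.4700, V(4,3)=0.0000, V(4,4)=0.0000
  t=3,j=0: stock 85.5040 → up 126.5459 (V=240.0341), down 68.4032 (V=298.1768). Price 244.7483; hedge Δ=-1.0000, bond B=330.2523.
  t=3,j=1: stock 158.1824 → up 234.1100 (V=132.4700), down 126.5459 (V=240.0341). Price 172.0699; hedge Δ=-1.0000, bond B=330.2523.
  t=3,j=2: stock 292.6374 → up 433.1034 (V=0.0000), down 234.1100 (V=132.4700). Price 64.9363; hedge Δ=-0.6657, bond B=259.7452.
  t=3,j=3: stock 541.3793 → up 801.2413 (V=0.0000), down 433.1034 (V=0.0000). Price 0.0000; hedge Δ=0.0000, bond B=0.0000.
  t=2,j=0: stock 106.8800 → up 158.1824 (V=172.0699), down 85.5040 (V=244.7483). Price 190.6446; hedge Δ=-1.0000, bond B=297.5246.
  t=2,j=1: stock 197.7280 → up 292.6374 (V=64.9363), down 158.1824 (V=172.0699). Price 111.0176; hedge Δ=-0.7968, bond B=268.5670.
  t=2,j=2: stock 365.7968 → up 541.3793 (V=0.0000), down 292.6374 (V=64.9363). Price 31.8315; hedge Δ=-0.2611, bond B=127.3261.
  t=1,j=0: stock 133.6000 → up 197.7280 (V=111.0176), down 106.8800 (V=190.6446). Price 139.0487; hedge Δ=-0.8765, bond B=256.1471.
  t=1,j=1: stock 247.1600 → up 365.7968 (V=31.8315), down 197.7280 (V=111.0176). Price 67.4938; hedge Δ=-0.4712, bond B=183.9439.
  t=0,j=0: stock 167.0000 → up 247.1600 (V=67.4938), down 133.6000 (V=139.0487). Price 95.8811; hedge Δ=-0.6301, bond B=201.1090.
The time-0 hedge costs 95.8811, which is the no-arbitrage price.

(0,0): Delta=-0.6301 Bond=201.1090
(1,0): Delta=-0.8765 Bond=256.1471
(1,1): Delta=-0.4712 Bond=183.9439
(2,0): Delta=-1.0000 Bond=297.5246
(2,1): Delta=-0.7968 Bond=268.5670
(2,2): Delta=-0.2611 Bond=127.3261
(3,0): Delta=-1.0000 Bond=330.2523
(3,1): Delta=-1.0000 Bond=330.2523
(3,2): Delta=-0.6657 Bond=259.7452
(3,3): Delta=0.0000 Bond=0.0000
V0=95.8811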